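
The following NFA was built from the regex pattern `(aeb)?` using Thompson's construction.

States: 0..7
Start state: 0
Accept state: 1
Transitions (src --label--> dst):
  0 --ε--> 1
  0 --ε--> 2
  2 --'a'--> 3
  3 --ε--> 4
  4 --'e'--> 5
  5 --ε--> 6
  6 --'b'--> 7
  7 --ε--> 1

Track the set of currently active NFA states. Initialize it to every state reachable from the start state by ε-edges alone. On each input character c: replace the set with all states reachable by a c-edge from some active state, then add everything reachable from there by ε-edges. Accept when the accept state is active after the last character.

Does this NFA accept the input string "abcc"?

Answer: REJECT

Steps:
start: ε-closure({0}) = {0,1,2}
'a' @ 1: {3,4}
'b' @ 2: {}  — state set empty
rest 'cc' ignored (set empty)
final: {}; accept 1 not in set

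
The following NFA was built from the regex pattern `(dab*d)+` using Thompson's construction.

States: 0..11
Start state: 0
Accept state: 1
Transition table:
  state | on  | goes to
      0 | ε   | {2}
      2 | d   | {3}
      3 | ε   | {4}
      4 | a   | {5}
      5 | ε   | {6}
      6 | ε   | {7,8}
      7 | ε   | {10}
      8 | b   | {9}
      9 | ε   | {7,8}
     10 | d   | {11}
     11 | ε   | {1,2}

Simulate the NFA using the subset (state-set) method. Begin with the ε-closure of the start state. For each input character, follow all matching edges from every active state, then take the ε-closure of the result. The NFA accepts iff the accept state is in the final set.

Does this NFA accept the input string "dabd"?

initial (ε-close {0}): {0,2}
'd' @ 1: {3,4}
'a' @ 2: {5,6,7,8,10}
'b' @ 3: {7,8,9,10}
'd' @ 4: {1,2,11}  [accepting]
final: {1,2,11}; accept 1 in set

Answer: ACCEPT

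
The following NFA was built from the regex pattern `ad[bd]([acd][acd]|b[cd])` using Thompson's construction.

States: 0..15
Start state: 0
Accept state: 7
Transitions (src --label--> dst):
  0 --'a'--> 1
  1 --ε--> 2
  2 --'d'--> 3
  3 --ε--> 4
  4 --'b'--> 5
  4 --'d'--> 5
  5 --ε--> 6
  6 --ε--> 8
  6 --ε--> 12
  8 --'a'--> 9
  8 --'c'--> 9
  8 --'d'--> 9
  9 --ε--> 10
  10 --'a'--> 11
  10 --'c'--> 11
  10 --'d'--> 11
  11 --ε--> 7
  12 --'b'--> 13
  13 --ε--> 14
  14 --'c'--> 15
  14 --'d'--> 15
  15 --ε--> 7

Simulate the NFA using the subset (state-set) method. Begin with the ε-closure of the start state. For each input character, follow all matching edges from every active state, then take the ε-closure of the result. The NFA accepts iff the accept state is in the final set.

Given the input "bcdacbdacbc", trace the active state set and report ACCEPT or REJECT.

start: ε-closure({0}) = {0}
'b' @ 1: {}  — state set empty
rest 'cdacbdacbc' ignored (set empty)
after full input: {}  (accept=7 not in)

Answer: REJECT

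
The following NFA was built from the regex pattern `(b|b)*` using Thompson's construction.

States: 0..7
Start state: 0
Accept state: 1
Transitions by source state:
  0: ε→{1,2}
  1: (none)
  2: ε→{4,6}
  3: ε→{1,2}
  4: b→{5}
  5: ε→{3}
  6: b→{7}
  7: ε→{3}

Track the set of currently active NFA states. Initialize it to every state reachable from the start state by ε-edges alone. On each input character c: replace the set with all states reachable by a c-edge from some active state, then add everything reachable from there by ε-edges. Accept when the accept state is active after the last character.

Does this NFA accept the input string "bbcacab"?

Answer: REJECT

Derivation:
start: ε-closure({0}) = {0,1,2,4,6}
'b' @ 1: {1,2,3,4,5,6,7}  [accepting]
'b' @ 2: {1,2,3,4,5,6,7}  [accepting]
'c' @ 3: {}  — state set empty
rest 'acab' ignored (set empty)
final: {}; accept 1 not in set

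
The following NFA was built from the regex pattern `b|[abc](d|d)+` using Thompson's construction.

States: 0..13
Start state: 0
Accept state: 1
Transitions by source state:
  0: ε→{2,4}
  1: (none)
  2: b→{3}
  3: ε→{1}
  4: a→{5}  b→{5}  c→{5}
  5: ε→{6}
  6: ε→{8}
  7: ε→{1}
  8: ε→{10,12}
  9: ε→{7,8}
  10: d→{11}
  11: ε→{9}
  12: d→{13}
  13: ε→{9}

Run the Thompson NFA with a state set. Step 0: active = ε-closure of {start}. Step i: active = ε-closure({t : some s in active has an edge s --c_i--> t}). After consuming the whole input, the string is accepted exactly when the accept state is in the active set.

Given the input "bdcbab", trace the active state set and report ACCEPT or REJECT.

Answer: REJECT

Derivation:
initial (ε-close {0}): {0,2,4}
'b' @ 1: {1,3,5,6,8,10,12}  (accept∈set)
'd' @ 2: {1,7,8,9,10,11,12,13}  (accept∈set)
'c' @ 3: {}  — no active states
rest 'bab' ignored (set empty)
end set {} — state 1 not in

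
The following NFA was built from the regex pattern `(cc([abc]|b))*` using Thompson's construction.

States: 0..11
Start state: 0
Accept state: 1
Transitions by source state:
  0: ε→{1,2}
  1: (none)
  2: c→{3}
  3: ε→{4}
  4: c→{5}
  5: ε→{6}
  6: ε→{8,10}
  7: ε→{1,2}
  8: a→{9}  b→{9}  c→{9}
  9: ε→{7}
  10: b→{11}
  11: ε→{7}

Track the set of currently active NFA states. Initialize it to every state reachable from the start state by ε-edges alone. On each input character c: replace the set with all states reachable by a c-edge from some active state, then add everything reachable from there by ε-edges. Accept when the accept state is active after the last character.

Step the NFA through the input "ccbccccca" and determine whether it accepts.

S₀ = ε-closure({0}) = {0,1,2}
'c' @ 1: {3,4}
'c' @ 2: {5,6,8,10}
'b' @ 3: {1,2,7,9,11}  ✓accept
'c' @ 4: {3,4}
'c' @ 5: {5,6,8,10}
'c' @ 6: {1,2,7,9}  ✓accept
'c' @ 7: {3,4}
'c' @ 8: {5,6,8,10}
'a' @ 9: {1,2,7,9}  ✓accept
after full input: {1,2,7,9}  (accept=1 in)

Answer: ACCEPT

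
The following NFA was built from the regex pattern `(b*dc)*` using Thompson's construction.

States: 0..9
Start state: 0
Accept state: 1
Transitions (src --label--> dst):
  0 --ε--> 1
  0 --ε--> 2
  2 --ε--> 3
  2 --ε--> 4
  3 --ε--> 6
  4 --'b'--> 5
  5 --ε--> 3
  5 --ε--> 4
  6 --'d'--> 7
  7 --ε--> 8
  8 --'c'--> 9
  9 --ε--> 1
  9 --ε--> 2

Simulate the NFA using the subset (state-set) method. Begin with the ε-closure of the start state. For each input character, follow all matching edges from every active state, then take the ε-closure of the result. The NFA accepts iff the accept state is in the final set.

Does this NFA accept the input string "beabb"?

start: ε-closure({0}) = {0,1,2,3,4,6}
'b' @ 1: {3,4,5,6}
'e' @ 2: {}  — state set empty
rest 'abb' ignored (set empty)
end set {} — state 1 not in

Answer: REJECT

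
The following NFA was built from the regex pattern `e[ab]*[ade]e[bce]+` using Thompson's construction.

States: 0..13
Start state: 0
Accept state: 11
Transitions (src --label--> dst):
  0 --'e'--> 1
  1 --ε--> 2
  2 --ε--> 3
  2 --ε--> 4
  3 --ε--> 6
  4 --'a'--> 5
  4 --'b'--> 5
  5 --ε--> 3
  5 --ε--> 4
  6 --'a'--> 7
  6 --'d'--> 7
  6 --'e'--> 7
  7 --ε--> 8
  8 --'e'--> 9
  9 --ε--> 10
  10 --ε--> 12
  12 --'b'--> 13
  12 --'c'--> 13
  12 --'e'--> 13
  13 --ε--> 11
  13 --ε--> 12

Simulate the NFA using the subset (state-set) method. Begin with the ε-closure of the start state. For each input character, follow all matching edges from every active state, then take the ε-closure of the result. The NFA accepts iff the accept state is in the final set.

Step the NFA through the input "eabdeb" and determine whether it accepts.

Answer: ACCEPT

Trace:
start: ε-closure({0}) = {0}
'e' @ 1: {1,2,3,4,6}
'a' @ 2: {3,4,5,6,7,8}
'b' @ 3: {3,4,5,6}
'd' @ 4: {7,8}
'e' @ 5: {9,10,12}
'b' @ 6: {11,12,13}  ✓accept
after full input: {11,12,13}  (accept=11 in)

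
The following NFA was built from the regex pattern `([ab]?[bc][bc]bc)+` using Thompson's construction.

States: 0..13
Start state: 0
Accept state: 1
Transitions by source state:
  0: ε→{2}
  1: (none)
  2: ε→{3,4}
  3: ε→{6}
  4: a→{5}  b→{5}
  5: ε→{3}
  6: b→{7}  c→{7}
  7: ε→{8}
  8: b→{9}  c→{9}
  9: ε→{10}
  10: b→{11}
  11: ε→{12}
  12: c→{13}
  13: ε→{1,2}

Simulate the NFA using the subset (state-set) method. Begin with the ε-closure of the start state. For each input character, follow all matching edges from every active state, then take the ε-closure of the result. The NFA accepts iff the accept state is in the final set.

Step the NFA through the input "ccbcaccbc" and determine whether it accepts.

S₀ = ε-closure({0}) = {0,2,3,4,6}
'c' @ 1: {7,8}
'c' @ 2: {9,10}
'b' @ 3: {11,12}
'c' @ 4: {1,2,3,4,6,13}  ✓accept
'a' @ 5: {3,5,6}
'c' @ 6: {7,8}
'c' @ 7: {9,10}
'b' @ 8: {11,12}
'c' @ 9: {1,2,3,4,6,13}  ✓accept
end set {1,2,3,4,6,13} — state 1 in

Answer: ACCEPT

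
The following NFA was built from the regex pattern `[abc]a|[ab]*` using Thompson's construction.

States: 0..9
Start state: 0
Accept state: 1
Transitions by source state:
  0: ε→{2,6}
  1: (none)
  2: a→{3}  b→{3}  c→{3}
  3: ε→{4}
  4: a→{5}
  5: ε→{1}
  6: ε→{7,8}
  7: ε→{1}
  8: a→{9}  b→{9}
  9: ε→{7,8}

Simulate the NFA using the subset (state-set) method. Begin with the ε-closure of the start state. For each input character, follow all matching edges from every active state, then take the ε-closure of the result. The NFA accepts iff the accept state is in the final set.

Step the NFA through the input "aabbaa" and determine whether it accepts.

S₀ = ε-closure({0}) = {0,1,2,6,7,8}
'a' @ 1: {1,3,4,7,8,9}  [accepting]
'a' @ 2: {1,5,7,8,9}  [accepting]
'b' @ 3: {1,7,8,9}  [accepting]
'b' @ 4: {1,7,8,9}  [accepting]
'a' @ 5: {1,7,8,9}  [accepting]
'a' @ 6: {1,7,8,9}  [accepting]
final: {1,7,8,9}; accept 1 in set

Answer: ACCEPT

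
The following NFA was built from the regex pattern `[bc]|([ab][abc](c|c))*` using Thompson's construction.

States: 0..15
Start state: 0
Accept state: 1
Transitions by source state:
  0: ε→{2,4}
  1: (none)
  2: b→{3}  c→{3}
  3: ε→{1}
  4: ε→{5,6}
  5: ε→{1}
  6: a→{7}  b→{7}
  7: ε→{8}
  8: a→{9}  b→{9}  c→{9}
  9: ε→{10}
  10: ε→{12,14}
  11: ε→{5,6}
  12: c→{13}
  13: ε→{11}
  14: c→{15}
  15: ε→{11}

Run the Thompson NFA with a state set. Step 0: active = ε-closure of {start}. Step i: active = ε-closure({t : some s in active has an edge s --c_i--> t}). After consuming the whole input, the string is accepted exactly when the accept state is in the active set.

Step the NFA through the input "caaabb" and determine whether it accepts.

Answer: REJECT

Steps:
S₀ = ε-closure({0}) = {0,1,2,4,5,6}
'c' @ 1: {1,3}  [accepting]
'a' @ 2: {}  — dead — no transitions
rest 'aabb' ignored (set empty)
after full input: {}  (accept=1 not in)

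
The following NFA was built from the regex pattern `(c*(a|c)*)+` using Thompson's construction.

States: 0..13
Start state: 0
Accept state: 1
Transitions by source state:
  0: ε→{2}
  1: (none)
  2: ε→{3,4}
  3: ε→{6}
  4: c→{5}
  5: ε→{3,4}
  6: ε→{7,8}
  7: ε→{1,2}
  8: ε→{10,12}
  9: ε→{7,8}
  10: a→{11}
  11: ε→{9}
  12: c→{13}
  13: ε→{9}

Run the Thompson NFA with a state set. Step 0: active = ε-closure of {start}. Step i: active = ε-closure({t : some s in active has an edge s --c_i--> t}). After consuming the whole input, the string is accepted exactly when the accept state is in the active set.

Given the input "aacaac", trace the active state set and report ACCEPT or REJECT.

Answer: ACCEPT

Steps:
initial (ε-close {0}): {0,1,2,3,4,6,7,8,10,12}
'a' @ 1: {1,2,3,4,6,7,8,9,10,11,12}  ✓accept
'a' @ 2: {1,2,3,4,6,7,8,9,10,11,12}  ✓accept
'c' @ 3: {1,2,3,4,5,6,7,8,9,10,12,13}  ✓accept
'a' @ 4: {1,2,3,4,6,7,8,9,10,11,12}  ✓accept
'a' @ 5: {1,2,3,4,6,7,8,9,10,11,12}  ✓accept
'c' @ 6: {1,2,3,4,5,6,7,8,9,10,12,13}  ✓accept
end set {1,2,3,4,5,6,7,8,9,10,12,13} — state 1 in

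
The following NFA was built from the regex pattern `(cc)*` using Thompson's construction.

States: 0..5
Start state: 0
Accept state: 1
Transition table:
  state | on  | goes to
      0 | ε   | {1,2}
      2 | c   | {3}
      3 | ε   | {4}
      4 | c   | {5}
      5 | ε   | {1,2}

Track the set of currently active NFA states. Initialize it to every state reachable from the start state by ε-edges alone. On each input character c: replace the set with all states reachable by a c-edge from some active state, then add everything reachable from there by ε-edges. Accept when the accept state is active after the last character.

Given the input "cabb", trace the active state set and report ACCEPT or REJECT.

start: ε-closure({0}) = {0,1,2}
'c' @ 1: {3,4}
'a' @ 2: {}  — no active states
rest 'bb' ignored (set empty)
after full input: {}  (accept=1 not in)

Answer: REJECT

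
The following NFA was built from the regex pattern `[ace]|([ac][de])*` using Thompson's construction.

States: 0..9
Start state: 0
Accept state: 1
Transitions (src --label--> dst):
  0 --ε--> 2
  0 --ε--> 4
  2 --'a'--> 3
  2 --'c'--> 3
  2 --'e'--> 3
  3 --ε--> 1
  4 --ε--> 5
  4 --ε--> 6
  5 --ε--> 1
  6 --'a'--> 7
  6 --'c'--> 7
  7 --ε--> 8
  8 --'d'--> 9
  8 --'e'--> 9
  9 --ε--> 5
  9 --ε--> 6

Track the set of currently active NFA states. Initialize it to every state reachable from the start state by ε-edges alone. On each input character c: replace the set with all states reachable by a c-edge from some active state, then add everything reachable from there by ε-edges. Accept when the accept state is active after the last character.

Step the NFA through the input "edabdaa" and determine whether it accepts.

Answer: REJECT

Trace:
start: ε-closure({0}) = {0,1,2,4,5,6}
'e' @ 1: {1,3}  (accept∈set)
'd' @ 2: {}  — dead — no transitions
rest 'abdaa' ignored (set empty)
end set {} — state 1 not in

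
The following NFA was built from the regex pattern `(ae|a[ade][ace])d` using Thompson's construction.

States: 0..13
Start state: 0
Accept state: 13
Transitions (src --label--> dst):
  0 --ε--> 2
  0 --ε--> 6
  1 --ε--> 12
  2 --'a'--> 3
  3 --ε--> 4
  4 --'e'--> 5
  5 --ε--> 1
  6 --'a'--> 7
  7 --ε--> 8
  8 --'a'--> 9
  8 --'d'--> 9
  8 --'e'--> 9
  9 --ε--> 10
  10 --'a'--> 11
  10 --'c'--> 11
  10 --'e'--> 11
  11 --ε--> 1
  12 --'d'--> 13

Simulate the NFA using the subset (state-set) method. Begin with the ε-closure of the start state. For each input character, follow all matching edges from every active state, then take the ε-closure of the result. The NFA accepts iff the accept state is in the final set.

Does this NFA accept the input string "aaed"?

start: ε-closure({0}) = {0,2,6}
'a' @ 1: {3,4,7,8}
'a' @ 2: {9,10}
'e' @ 3: {1,11,12}
'd' @ 4: {13}  [accepting]
final: {13}; accept 13 in set

Answer: ACCEPT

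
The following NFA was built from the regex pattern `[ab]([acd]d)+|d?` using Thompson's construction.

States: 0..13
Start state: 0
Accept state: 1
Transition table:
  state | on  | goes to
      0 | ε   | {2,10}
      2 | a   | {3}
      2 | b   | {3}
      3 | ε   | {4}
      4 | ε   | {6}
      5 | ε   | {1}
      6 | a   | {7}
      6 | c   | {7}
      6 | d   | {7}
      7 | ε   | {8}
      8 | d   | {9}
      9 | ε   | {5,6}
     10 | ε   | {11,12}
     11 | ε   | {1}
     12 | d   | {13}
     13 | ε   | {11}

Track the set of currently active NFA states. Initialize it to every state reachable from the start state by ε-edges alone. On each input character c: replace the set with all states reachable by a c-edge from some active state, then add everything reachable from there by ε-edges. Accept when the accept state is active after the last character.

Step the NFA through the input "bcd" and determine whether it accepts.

S₀ = ε-closure({0}) = {0,1,2,10,11,12}
'b' @ 1: {3,4,6}
'c' @ 2: {7,8}
'd' @ 3: {1,5,6,9}  ✓accept
final: {1,5,6,9}; accept 1 in set

Answer: ACCEPT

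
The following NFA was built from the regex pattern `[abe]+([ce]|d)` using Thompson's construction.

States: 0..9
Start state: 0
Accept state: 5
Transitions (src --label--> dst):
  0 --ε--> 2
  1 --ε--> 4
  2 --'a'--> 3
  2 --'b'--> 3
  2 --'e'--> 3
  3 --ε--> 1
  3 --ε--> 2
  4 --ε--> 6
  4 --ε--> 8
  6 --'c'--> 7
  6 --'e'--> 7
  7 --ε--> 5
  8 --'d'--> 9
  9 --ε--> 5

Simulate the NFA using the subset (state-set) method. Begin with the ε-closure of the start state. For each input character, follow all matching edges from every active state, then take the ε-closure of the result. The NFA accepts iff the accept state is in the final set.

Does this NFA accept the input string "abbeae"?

S₀ = ε-closure({0}) = {0,2}
'a' @ 1: {1,2,3,4,6,8}
'b' @ 2: {1,2,3,4,6,8}
'b' @ 3: {1,2,3,4,6,8}
'e' @ 4: {1,2,3,4,5,6,7,8}  ✓accept
'a' @ 5: {1,2,3,4,6,8}
'e' @ 6: {1,2,3,4,5,6,7,8}  ✓accept
after full input: {1,2,3,4,5,6,7,8}  (accept=5 in)

Answer: ACCEPT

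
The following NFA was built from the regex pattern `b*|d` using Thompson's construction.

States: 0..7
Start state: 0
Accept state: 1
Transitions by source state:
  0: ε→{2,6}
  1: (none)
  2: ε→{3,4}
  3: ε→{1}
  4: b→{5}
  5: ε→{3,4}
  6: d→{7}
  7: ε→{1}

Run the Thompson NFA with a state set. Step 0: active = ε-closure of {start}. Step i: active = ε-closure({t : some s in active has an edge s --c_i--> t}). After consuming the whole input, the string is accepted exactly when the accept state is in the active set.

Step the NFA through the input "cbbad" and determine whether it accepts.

Answer: REJECT

Derivation:
S₀ = ε-closure({0}) = {0,1,2,3,4,6}
'c' @ 1: {}  — state set empty
rest 'bbad' ignored (set empty)
end set {} — state 1 not in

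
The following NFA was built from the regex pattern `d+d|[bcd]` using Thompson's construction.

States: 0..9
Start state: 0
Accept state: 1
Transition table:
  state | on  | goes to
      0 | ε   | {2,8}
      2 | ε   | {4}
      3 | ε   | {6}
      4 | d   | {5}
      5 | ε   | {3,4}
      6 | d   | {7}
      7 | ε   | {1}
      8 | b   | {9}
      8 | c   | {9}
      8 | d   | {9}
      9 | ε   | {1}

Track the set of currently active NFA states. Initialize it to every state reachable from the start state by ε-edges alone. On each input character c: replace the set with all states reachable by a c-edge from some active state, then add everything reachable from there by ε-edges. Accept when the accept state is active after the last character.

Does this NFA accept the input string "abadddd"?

Answer: REJECT

Steps:
initial (ε-close {0}): {0,2,4,8}
'a' @ 1: {}  — dead — no transitions
rest 'badddd' ignored (set empty)
after full input: {}  (accept=1 not in)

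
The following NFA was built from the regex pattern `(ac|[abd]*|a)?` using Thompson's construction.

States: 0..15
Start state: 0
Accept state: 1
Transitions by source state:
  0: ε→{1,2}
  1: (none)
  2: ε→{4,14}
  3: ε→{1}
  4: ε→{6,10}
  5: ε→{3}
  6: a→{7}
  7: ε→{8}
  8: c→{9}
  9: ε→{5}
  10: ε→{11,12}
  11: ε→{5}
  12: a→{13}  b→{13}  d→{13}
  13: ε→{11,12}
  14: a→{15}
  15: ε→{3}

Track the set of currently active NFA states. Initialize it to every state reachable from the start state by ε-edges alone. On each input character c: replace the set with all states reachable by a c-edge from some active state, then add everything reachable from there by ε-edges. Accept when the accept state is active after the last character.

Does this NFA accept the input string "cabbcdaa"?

Answer: REJECT

Steps:
initial (ε-close {0}): {0,1,2,3,4,5,6,10,11,12,14}
'c' @ 1: {}  — no active states
rest 'abbcdaa' ignored (set empty)
final: {}; accept 1 not in set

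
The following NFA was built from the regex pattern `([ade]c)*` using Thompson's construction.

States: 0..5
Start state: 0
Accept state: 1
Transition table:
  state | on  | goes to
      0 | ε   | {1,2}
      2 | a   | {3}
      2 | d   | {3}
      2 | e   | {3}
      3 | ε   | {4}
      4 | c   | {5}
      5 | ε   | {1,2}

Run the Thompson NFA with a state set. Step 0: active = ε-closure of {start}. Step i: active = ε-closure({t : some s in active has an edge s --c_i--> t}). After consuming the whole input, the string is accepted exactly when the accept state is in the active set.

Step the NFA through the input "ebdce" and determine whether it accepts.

initial (ε-close {0}): {0,1,2}
'e' @ 1: {3,4}
'b' @ 2: {}  — dead — no transitions
rest 'dce' ignored (set empty)
after full input: {}  (accept=1 not in)

Answer: REJECT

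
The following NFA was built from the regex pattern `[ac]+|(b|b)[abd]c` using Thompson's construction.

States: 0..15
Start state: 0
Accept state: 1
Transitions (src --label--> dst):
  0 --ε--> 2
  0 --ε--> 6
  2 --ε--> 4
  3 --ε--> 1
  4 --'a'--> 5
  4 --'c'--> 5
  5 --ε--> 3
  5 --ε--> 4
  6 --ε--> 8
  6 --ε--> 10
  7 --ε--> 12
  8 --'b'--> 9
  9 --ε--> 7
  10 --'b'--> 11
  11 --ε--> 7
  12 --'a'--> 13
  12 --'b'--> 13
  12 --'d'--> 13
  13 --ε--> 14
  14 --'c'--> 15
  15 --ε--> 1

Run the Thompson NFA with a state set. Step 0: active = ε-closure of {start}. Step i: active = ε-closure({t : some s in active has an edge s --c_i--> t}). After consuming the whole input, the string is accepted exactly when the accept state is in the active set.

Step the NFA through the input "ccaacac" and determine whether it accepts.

Answer: ACCEPT

Trace:
start: ε-closure({0}) = {0,2,4,6,8,10}
'c' @ 1: {1,3,4,5}  [accepting]
'c' @ 2: {1,3,4,5}  [accepting]
'a' @ 3: {1,3,4,5}  [accepting]
'a' @ 4: {1,3,4,5}  [accepting]
'c' @ 5: {1,3,4,5}  [accepting]
'a' @ 6: {1,3,4,5}  [accepting]
'c' @ 7: {1,3,4,5}  [accepting]
after full input: {1,3,4,5}  (accept=1 in)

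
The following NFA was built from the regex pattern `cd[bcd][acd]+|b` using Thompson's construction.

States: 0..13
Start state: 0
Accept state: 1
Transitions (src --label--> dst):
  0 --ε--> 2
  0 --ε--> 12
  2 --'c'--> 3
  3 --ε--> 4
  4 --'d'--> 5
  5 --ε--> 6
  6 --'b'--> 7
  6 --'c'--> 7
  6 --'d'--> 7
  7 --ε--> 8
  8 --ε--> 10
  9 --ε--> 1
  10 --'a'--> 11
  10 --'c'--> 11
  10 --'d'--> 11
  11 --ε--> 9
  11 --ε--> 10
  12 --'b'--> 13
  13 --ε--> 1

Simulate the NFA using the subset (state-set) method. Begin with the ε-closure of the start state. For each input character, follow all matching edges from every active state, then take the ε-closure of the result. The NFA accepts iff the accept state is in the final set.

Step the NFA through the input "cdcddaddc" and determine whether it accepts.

Answer: ACCEPT

Derivation:
start: ε-closure({0}) = {0,2,12}
'c' @ 1: {3,4}
'd' @ 2: {5,6}
'c' @ 3: {7,8,10}
'd' @ 4: {1,9,10,11}  [accepting]
'd' @ 5: {1,9,10,11}  [accepting]
'a' @ 6: {1,9,10,11}  [accepting]
'd' @ 7: {1,9,10,11}  [accepting]
'd' @ 8: {1,9,10,11}  [accepting]
'c' @ 9: {1,9,10,11}  [accepting]
after full input: {1,9,10,11}  (accept=1 in)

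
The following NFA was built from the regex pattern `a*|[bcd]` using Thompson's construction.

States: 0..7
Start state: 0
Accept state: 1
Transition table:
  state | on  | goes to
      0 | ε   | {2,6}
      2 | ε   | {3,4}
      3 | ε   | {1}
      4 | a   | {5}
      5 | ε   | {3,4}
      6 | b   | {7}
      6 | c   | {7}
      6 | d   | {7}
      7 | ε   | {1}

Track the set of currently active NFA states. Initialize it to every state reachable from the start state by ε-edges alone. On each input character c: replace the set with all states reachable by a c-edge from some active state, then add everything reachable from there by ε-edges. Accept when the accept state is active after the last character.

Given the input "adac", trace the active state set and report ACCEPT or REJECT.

Answer: REJECT

Derivation:
start: ε-closure({0}) = {0,1,2,3,4,6}
'a' @ 1: {1,3,4,5}  [accepting]
'd' @ 2: {}  — state set empty
rest 'ac' ignored (set empty)
after full input: {}  (accept=1 not in)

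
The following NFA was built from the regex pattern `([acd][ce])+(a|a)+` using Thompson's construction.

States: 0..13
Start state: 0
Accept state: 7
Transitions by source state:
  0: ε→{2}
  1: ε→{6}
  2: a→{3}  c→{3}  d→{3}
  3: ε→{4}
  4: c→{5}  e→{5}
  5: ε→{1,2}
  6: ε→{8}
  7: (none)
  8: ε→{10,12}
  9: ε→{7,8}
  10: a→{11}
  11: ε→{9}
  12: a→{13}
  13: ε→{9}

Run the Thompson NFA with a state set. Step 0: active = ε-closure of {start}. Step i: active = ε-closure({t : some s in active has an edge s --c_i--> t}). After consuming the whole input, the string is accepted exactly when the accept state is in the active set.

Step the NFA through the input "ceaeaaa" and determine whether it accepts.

Answer: ACCEPT

Derivation:
S₀ = ε-closure({0}) = {0,2}
'c' @ 1: {3,4}
'e' @ 2: {1,2,5,6,8,10,12}
'a' @ 3: {3,4,7,8,9,10,11,12,13}  ✓accept
'e' @ 4: {1,2,5,6,8,10,12}
'a' @ 5: {3,4,7,8,9,10,11,12,13}  ✓accept
'a' @ 6: {7,8,9,10,11,12,13}  ✓accept
'a' @ 7: {7,8,9,10,11,12,13}  ✓accept
after full input: {7,8,9,10,11,12,13}  (accept=7 in)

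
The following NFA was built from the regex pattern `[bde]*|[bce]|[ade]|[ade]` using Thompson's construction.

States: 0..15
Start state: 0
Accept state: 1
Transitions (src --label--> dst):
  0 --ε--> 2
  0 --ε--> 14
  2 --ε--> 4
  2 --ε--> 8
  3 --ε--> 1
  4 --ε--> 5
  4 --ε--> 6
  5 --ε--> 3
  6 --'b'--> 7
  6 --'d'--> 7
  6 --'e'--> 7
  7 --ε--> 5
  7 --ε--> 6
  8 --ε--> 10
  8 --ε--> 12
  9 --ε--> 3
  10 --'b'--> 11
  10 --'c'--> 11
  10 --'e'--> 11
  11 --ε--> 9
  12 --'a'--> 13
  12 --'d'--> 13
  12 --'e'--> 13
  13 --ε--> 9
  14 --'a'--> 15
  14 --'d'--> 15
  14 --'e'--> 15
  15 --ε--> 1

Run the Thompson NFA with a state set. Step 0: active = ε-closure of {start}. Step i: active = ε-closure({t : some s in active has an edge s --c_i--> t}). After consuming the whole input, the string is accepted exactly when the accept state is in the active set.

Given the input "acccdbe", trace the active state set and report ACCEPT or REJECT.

Answer: REJECT

Steps:
initial (ε-close {0}): {0,1,2,3,4,5,6,8,10,12,14}
'a' @ 1: {1,3,9,13,15}  ✓accept
'c' @ 2: {}  — dead — no transitions
rest 'ccdbe' ignored (set empty)
after full input: {}  (accept=1 not in)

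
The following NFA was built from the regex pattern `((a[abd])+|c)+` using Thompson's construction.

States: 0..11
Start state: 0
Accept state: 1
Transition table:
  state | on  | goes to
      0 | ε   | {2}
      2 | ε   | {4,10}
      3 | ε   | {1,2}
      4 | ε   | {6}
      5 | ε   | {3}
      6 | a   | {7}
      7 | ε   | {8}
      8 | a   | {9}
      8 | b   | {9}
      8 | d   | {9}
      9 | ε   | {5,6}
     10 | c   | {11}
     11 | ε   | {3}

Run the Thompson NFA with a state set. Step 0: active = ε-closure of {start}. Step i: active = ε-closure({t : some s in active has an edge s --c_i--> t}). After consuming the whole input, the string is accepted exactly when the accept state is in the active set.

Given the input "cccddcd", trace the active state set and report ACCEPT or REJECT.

Answer: REJECT

Trace:
start: ε-closure({0}) = {0,2,4,6,10}
'c' @ 1: {1,2,3,4,6,10,11}  ✓accept
'c' @ 2: {1,2,3,4,6,10,11}  ✓accept
'c' @ 3: {1,2,3,4,6,10,11}  ✓accept
'd' @ 4: {}  — no active states
rest 'dcd' ignored (set empty)
end set {} — state 1 not in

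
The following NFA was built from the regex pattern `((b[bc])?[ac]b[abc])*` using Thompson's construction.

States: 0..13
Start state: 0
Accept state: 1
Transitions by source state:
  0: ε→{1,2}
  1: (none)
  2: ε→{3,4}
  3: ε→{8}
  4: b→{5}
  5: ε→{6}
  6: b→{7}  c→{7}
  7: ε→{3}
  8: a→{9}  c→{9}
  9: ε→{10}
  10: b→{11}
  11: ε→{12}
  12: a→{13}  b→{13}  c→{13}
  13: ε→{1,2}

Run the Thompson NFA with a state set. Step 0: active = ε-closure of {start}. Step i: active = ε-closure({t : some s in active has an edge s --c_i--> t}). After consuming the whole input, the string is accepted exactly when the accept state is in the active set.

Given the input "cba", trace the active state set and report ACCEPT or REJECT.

Answer: ACCEPT

Trace:
S₀ = ε-closure({0}) = {0,1,2,3,4,8}
'c' @ 1: {9,10}
'b' @ 2: {11,12}
'a' @ 3: {1,2,3,4,8,13}  (accept∈set)
final: {1,2,3,4,8,13}; accept 1 in set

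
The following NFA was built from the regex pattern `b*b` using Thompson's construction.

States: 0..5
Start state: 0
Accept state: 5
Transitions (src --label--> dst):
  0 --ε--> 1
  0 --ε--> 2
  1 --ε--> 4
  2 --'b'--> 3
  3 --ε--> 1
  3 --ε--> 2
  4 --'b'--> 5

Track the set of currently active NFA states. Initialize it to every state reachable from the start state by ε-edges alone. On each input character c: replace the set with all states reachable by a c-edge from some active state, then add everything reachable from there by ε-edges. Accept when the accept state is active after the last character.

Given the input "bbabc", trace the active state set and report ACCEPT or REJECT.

initial (ε-close {0}): {0,1,2,4}
'b' @ 1: {1,2,3,4,5}  (accept∈set)
'b' @ 2: {1,2,3,4,5}  (accept∈set)
'a' @ 3: {}  — state set empty
rest 'bc' ignored (set empty)
final: {}; accept 5 not in set

Answer: REJECT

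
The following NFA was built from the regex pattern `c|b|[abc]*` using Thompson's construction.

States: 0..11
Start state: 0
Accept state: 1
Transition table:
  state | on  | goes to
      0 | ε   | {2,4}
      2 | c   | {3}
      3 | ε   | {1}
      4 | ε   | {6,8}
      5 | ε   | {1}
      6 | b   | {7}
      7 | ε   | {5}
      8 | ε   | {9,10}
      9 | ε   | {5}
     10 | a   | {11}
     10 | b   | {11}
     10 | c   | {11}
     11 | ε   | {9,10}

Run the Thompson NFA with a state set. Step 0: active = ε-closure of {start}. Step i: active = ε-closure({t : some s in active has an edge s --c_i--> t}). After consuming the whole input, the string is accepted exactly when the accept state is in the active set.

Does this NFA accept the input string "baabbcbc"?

S₀ = ε-closure({0}) = {0,1,2,4,5,6,8,9,10}
'b' @ 1: {1,5,7,9,10,11}  (accept∈set)
'a' @ 2: {1,5,9,10,11}  (accept∈set)
'a' @ 3: {1,5,9,10,11}  (accept∈set)
'b' @ 4: {1,5,9,10,11}  (accept∈set)
'b' @ 5: {1,5,9,10,11}  (accept∈set)
'c' @ 6: {1,5,9,10,11}  (accept∈set)
'b' @ 7: {1,5,9,10,11}  (accept∈set)
'c' @ 8: {1,5,9,10,11}  (accept∈set)
final: {1,5,9,10,11}; accept 1 in set

Answer: ACCEPT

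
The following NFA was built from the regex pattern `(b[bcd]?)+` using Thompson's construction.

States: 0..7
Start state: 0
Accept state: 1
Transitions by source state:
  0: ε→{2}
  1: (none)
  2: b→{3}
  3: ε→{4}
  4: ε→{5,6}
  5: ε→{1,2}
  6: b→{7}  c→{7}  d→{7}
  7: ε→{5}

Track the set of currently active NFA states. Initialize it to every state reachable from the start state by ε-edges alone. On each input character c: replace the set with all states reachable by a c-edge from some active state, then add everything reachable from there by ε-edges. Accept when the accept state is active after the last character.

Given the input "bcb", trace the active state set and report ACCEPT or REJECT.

initial (ε-close {0}): {0,2}
'b' @ 1: {1,2,3,4,5,6}  [accepting]
'c' @ 2: {1,2,5,7}  [accepting]
'b' @ 3: {1,2,3,4,5,6}  [accepting]
final: {1,2,3,4,5,6}; accept 1 in set

Answer: ACCEPT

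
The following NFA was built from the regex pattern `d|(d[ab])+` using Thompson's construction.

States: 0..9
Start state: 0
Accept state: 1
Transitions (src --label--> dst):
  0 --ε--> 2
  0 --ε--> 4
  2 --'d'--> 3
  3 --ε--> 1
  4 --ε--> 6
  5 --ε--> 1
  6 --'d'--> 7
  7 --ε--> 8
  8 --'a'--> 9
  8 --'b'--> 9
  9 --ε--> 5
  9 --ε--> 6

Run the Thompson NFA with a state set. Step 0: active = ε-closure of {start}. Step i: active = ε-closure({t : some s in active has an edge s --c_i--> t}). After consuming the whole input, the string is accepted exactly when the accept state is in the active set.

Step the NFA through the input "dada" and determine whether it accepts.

Answer: ACCEPT

Steps:
S₀ = ε-closure({0}) = {0,2,4,6}
'd' @ 1: {1,3,7,8}  [accepting]
'a' @ 2: {1,5,6,9}  [accepting]
'd' @ 3: {7,8}
'a' @ 4: {1,5,6,9}  [accepting]
after full input: {1,5,6,9}  (accept=1 in)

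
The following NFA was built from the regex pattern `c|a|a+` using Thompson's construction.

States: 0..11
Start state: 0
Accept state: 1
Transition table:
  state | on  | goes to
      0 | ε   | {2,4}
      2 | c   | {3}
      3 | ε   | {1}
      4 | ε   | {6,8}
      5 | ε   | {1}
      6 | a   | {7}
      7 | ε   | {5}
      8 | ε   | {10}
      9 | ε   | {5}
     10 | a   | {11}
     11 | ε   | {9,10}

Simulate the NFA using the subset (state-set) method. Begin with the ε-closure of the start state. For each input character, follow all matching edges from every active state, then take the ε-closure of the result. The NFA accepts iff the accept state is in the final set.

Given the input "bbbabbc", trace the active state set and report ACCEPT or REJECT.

initial (ε-close {0}): {0,2,4,6,8,10}
'b' @ 1: {}  — state set empty
rest 'bbabbc' ignored (set empty)
after full input: {}  (accept=1 not in)

Answer: REJECT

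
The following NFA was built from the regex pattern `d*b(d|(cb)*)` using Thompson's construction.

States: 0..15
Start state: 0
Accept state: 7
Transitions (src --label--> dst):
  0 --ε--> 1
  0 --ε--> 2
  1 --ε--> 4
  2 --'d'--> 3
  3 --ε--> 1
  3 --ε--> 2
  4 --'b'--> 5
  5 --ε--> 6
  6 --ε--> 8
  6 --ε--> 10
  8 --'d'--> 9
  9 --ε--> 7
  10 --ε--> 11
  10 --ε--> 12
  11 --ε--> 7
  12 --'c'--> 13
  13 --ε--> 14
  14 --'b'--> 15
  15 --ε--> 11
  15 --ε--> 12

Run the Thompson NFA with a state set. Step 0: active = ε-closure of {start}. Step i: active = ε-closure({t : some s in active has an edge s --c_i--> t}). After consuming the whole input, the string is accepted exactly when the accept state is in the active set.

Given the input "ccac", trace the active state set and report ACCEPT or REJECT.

Answer: REJECT

Derivation:
S₀ = ε-closure({0}) = {0,1,2,4}
'c' @ 1: {}  — dead — no transitions
rest 'cac' ignored (set empty)
final: {}; accept 7 not in set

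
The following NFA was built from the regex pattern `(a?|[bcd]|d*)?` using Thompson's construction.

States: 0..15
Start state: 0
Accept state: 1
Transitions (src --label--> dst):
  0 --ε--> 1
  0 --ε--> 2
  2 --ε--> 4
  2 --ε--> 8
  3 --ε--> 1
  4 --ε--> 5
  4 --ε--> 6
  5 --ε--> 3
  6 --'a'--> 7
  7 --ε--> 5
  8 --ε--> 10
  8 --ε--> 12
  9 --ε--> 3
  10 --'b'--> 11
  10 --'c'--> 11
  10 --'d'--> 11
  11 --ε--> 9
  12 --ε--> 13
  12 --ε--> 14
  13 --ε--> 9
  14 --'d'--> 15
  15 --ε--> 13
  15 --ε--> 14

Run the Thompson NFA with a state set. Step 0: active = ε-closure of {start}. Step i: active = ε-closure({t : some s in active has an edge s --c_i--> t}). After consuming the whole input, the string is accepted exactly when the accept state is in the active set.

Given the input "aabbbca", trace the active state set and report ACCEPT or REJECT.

S₀ = ε-closure({0}) = {0,1,2,3,4,5,6,8,9,10,12,13,14}
'a' @ 1: {1,3,5,7}  (accept∈set)
'a' @ 2: {}  — state set empty
rest 'bbbca' ignored (set empty)
end set {} — state 1 not in

Answer: REJECT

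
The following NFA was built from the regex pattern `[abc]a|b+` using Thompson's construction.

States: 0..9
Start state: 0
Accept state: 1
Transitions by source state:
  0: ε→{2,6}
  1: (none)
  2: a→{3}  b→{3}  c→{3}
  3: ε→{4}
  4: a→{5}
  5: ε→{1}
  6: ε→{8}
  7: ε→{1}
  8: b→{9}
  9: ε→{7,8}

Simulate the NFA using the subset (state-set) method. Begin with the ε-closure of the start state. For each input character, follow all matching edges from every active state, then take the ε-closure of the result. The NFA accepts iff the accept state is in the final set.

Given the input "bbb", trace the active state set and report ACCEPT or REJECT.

S₀ = ε-closure({0}) = {0,2,6,8}
'b' @ 1: {1,3,4,7,8,9}  [accepting]
'b' @ 2: {1,7,8,9}  [accepting]
'b' @ 3: {1,7,8,9}  [accepting]
final: {1,7,8,9}; accept 1 in set

Answer: ACCEPT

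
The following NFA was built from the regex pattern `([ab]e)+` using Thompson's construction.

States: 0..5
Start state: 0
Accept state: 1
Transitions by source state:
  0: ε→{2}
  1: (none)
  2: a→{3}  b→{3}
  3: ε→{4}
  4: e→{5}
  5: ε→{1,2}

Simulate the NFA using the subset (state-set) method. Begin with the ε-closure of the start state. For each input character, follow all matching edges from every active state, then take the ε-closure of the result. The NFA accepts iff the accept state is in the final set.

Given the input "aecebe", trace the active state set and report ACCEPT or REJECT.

Answer: REJECT

Steps:
start: ε-closure({0}) = {0,2}
'a' @ 1: {3,4}
'e' @ 2: {1,2,5}  (accept∈set)
'c' @ 3: {}  — dead — no transitions
rest 'ebe' ignored (set empty)
final: {}; accept 1 not in set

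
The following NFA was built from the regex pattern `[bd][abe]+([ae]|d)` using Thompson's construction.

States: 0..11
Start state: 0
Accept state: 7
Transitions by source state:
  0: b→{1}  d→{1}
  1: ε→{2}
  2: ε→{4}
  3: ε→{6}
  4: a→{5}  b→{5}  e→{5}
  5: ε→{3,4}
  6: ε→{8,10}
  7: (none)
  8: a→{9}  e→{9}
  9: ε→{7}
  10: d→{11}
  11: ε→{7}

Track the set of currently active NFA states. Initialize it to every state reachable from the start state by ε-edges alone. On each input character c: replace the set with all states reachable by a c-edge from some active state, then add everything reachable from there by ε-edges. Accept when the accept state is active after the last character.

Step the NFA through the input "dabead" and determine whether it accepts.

initial (ε-close {0}): {0}
'd' @ 1: {1,2,4}
'a' @ 2: {3,4,5,6,8,10}
'b' @ 3: {3,4,5,6,8,10}
'e' @ 4: {3,4,5,6,7,8,9,10}  [accepting]
'a' @ 5: {3,4,5,6,7,8,9,10}  [accepting]
'd' @ 6: {7,11}  [accepting]
final: {7,11}; accept 7 in set

Answer: ACCEPT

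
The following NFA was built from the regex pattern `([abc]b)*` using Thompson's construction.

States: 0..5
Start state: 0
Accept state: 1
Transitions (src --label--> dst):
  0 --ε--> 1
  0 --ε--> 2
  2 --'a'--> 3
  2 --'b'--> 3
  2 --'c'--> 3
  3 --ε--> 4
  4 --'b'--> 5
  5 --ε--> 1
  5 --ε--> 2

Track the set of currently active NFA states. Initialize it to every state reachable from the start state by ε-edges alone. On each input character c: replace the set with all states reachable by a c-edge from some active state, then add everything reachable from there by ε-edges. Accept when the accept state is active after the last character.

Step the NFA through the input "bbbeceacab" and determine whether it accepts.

initial (ε-close {0}): {0,1,2}
'b' @ 1: {3,4}
'b' @ 2: {1,2,5}  (accept∈set)
'b' @ 3: {3,4}
'e' @ 4: {}  — no active states
rest 'ceacab' ignored (set empty)
end set {} — state 1 not in

Answer: REJECT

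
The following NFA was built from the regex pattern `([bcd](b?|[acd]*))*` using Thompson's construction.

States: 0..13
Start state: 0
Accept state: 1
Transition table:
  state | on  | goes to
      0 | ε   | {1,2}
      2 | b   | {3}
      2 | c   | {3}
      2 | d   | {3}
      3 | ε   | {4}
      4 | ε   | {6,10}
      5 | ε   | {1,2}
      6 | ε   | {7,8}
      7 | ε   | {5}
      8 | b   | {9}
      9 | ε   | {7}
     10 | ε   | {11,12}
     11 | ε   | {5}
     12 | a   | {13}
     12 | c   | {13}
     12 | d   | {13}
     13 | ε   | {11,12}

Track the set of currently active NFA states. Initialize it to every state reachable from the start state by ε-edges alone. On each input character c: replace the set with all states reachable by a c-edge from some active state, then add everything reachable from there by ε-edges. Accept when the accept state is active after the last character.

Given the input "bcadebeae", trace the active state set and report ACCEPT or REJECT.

initial (ε-close {0}): {0,1,2}
'b' @ 1: {1,2,3,4,5,6,7,8,10,11,12}  (accept∈set)
'c' @ 2: {1,2,3,4,5,6,7,8,10,11,12,13}  (accept∈set)
'a' @ 3: {1,2,5,11,12,13}  (accept∈set)
'd' @ 4: {1,2,3,4,5,6,7,8,10,11,12,13}  (accept∈set)
'e' @ 5: {}  — dead — no transitions
rest 'beae' ignored (set empty)
final: {}; accept 1 not in set

Answer: REJECT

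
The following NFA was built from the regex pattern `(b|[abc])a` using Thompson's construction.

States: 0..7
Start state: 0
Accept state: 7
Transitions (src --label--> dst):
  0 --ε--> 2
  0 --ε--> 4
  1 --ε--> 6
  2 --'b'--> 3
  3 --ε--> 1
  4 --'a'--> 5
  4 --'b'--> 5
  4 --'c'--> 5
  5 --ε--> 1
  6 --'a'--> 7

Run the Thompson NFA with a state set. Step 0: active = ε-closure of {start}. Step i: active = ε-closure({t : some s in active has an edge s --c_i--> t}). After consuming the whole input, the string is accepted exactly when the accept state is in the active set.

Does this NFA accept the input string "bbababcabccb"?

S₀ = ε-closure({0}) = {0,2,4}
'b' @ 1: {1,3,5,6}
'b' @ 2: {}  — no active states
rest 'ababcabccb' ignored (set empty)
after full input: {}  (accept=7 not in)

Answer: REJECT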